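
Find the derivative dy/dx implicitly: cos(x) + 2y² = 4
Differentiate the relation implicitly: treat y = y(x) and apply the chain rule, so every y-derivative picks up a y' = dy/dx factor.

With everything moved to the left-hand side, differentiate term by term:
  d/dx[2y^2] = 4y·y'
  d/dx[cos(x)] = -sin(x)
  d/dx[-4] = 0

Separating the contributions that come from x directly and those that come through y:
  without y':      -sin(x)
  multiplying y':  4y

so (-sin(x)) + (4y)·y' = 0, and therefore
  dy/dx = -(-sin(x))/(4y) = sin(x)/(4y)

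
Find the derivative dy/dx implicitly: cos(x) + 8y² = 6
Take d/dx of both sides. Since y is implicitly a function of x, the chain rule attaches a y' = dy/dx factor whenever we differentiate through y.

Set F(x, y) = (left side) − (right side), so the curve is F = 0. Differentiating each term of F:
  d/dx[8y^2] = 16y·y'
  d/dx[cos(x)] = -sin(x)
  d/dx[-6] = 0

Collecting, the y'-free part is the partial derivative in x and the y' coefficient is the partial derivative in y:
  ∂F/∂x = -sin(x)
  ∂F/∂y = 16y

so d/dx[F(x, y(x))] = ∂F/∂x + (∂F/∂y)·y' = 0. Rearranging,
  dy/dx = -(∂F/∂x)/(∂F/∂y) = -(-sin(x))/(16y) = sin(x)/(16y)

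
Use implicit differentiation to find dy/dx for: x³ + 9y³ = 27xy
Take d/dx of both sides. Since y is implicitly a function of x, the chain rule attaches a y' = dy/dx factor whenever we differentiate through y.

Set F(x, y) = (left side) − (right side), so the curve is F = 0. Differentiating each term of F:
  d/dx[x^3] = 3x^2
  d/dx[-27xy] = -27x·y' - 27y
  d/dx[9y^3] = 27y^2·y'

Collecting, the y'-free part is the partial derivative in x and the y' coefficient is the partial derivative in y:
  ∂F/∂x = 3x^2 - 27y
  ∂F/∂y = -27x + 27y^2

so d/dx[F(x, y(x))] = ∂F/∂x + (∂F/∂y)·y' = 0. Rearranging,
  dy/dx = -(∂F/∂x)/(∂F/∂y) = -(3x^2 - 27y)/(-27x + 27y^2) = (x^2/9 - y)/(x - y^2)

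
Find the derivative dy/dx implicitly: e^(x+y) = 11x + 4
Differentiate the relation implicitly: treat y = y(x) and apply the chain rule, so every y-derivative picks up a y' = dy/dx factor.

With everything moved to the left-hand side, differentiate term by term:
  d/dx[-11x] = -11
  d/dx[e^(x + y)] = (y' + 1)·e^(x + y)
  d/dx[-4] = 0

Separating the contributions that come from x directly and those that come through y:
  without y':      e^(x + y) - 11
  multiplying y':  e^(x + y)

so (e^(x + y) - 11) + (e^(x + y))·y' = 0, and therefore
  dy/dx = -(e^(x + y) - 11)/(e^(x + y)) = 11e^(-x - y) - 1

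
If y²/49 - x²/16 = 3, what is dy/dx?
Differentiate the relation implicitly: treat y = y(x) and apply the chain rule, so every y-derivative picks up a y' = dy/dx factor.

With everything moved to the left-hand side, differentiate term by term:
  d/dx[-x^2/16] = -x/8
  d/dx[y^2/49] = 2y·y'/49
  d/dx[-3] = 0

Separating the contributions that come from x directly and those that come through y:
  without y':      -x/8
  multiplying y':  2y/49

so (-x/8) + (2y/49)·y' = 0, and therefore
  dy/dx = -(-x/8)/(2y/49) = 49x/(16y)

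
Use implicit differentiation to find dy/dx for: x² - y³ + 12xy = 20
Differentiate the relation implicitly: treat y = y(x) and apply the chain rule, so every y-derivative picks up a y' = dy/dx factor.

With everything moved to the left-hand side, differentiate term by term:
  d/dx[x^2] = 2x
  d/dx[12xy] = 12x·y' + 12y
  d/dx[-y^3] = -3y^2·y'
  d/dx[-20] = 0

Separating the contributions that come from x directly and those that come through y:
  without y':      2x + 12y
  multiplying y':  12x - 3y^2

so (2x + 12y) + (12x - 3y^2)·y' = 0, and therefore
  dy/dx = -(2x + 12y)/(12x - 3y^2) = 2(-x - 6y)/(3(4x - y^2))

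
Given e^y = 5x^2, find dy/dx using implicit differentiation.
Differentiate both sides with respect to x, treating y as y(x). By the chain rule, any term containing y contributes a factor of y' = dy/dx when we differentiate it.

Move every term to one side and write the relation as F(x, y) = 0. Term by term,
  d/dx[-5x^2] = -10x
  d/dx[e^(y)] = y'·e^(y)

The pieces without y' make up ∂F/∂x and the coefficient of y' is ∂F/∂y:
  ∂F/∂x = -10x,
  ∂F/∂y = e^(y).

Since d/dx[F] = ∂F/∂x + (∂F/∂y)·y' = 0, solve for y':
  (∂F/∂y)·y' = -∂F/∂x
  dy/dx = -(∂F/∂x)/(∂F/∂y) = -(-10x)/(e^(y)) = 10x·e^(-y)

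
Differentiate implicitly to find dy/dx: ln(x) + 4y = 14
Apply d/dx to both sides, remembering that y depends on x. Each occurrence of y therefore brings in a y' = dy/dx via the chain rule.

With F(x, y) equal to the left-hand side minus the right, differentiate F term by term:
  d/dx[4y] = 4·y'
  d/dx[ln(x)] = 1/x
  d/dx[-14] = 0
Adding these up, d/dx[F] = 0 becomes
  (1/x) + (4)·y' = 0,
so isolating y',
  dy/dx = -(1/x)/(4) = -1/(4x)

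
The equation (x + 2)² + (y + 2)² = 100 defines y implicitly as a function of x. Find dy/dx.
Apply d/dx to both sides, remembering that y depends on x. Each occurrence of y therefore brings in a y' = dy/dx via the chain rule.

With F(x, y) equal to the left-hand side minus the right, differentiate F term by term:
  d/dx[(x + 2)^2] = 2x + 4
  d/dx[(y + 2)^2] = 2·y'(y + 2)
  d/dx[-100] = 0
Adding these up, d/dx[F] = 0 becomes
  (2x + 4) + (2y + 4)·y' = 0,
so isolating y',
  dy/dx = -(2x + 4)/(2y + 4) = (-x - 2)/(y + 2)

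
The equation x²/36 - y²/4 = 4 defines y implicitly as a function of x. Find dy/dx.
Apply d/dx to both sides, remembering that y depends on x. Each occurrence of y therefore brings in a y' = dy/dx via the chain rule.

With F(x, y) equal to the left-hand side minus the right, differentiate F term by term:
  d/dx[x^2/36] = x/18
  d/dx[-y^2/4] = -y·y'/2
  d/dx[-4] = 0
Adding these up, d/dx[F] = 0 becomes
  (x/18) + (-y/2)·y' = 0,
so isolating y',
  dy/dx = -(x/18)/(-y/2) = x/(9y)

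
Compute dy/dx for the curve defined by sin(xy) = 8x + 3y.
Apply d/dx to both sides, remembering that y depends on x. Each occurrence of y therefore brings in a y' = dy/dx via the chain rule.

With F(x, y) equal to the left-hand side minus the right, differentiate F term by term:
  d/dx[-8x] = -8
  d/dx[-3y] = -3·y'
  d/dx[sin(xy)] = (x·y' + y)·cos(xy)
Adding these up, d/dx[F] = 0 becomes
  (y·cos(xy) - 8) + (x·cos(xy) - 3)·y' = 0,
so isolating y',
  dy/dx = -(y·cos(xy) - 8)/(x·cos(xy) - 3) = (-y·cos(xy) + 8)/(x·cos(xy) - 3)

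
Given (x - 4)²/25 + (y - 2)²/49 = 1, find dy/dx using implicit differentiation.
Differentiate the relation implicitly: treat y = y(x) and apply the chain rule, so every y-derivative picks up a y' = dy/dx factor.

With everything moved to the left-hand side, differentiate term by term:
  d/dx[(x - 4)^2/25] = 2x/25 - 8/25
  d/dx[(y - 2)^2/49] = 2·y'(y - 2)/49
  d/dx[-1] = 0

Separating the contributions that come from x directly and those that come through y:
  without y':      2x/25 - 8/25
  multiplying y':  2y/49 - 4/49

so (2x/25 - 8/25) + (2y/49 - 4/49)·y' = 0, and therefore
  dy/dx = -(2x/25 - 8/25)/(2y/49 - 4/49)
        = -(2(x - 4)/25)/(2(y - 2)/49) = 49(4 - x)/(25(y - 2))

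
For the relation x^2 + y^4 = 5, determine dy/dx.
Apply d/dx to both sides, remembering that y depends on x. Each occurrence of y therefore brings in a y' = dy/dx via the chain rule.

With F(x, y) equal to the left-hand side minus the right, differentiate F term by term:
  d/dx[x^2] = 2x
  d/dx[y^4] = 4y^3·y'
  d/dx[-5] = 0
Adding these up, d/dx[F] = 0 becomes
  (2x) + (4y^3)·y' = 0,
so isolating y',
  dy/dx = -(2x)/(4y^3) = -x/(2y^3)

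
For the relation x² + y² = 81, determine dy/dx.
Differentiate the relation implicitly: treat y = y(x) and apply the chain rule, so every y-derivative picks up a y' = dy/dx factor.

With everything moved to the left-hand side, differentiate term by term:
  d/dx[x^2] = 2x
  d/dx[y^2] = 2y·y'
  d/dx[-81] = 0

Separating the contributions that come from x directly and those that come through y:
  without y':      2x
  multiplying y':  2y

so (2x) + (2y)·y' = 0, and therefore
  dy/dx = -(2x)/(2y) = -x/y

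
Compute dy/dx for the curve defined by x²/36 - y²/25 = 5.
Apply d/dx to both sides, remembering that y depends on x. Each occurrence of y therefore brings in a y' = dy/dx via the chain rule.

With F(x, y) equal to the left-hand side minus the right, differentiate F term by term:
  d/dx[x^2/36] = x/18
  d/dx[-y^2/25] = -2y·y'/25
  d/dx[-5] = 0
Adding these up, d/dx[F] = 0 becomes
  (x/18) + (-2y/25)·y' = 0,
so isolating y',
  dy/dx = -(x/18)/(-2y/25) = 25x/(36y)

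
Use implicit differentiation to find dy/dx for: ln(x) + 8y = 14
Differentiate the relation implicitly: treat y = y(x) and apply the chain rule, so every y-derivative picks up a y' = dy/dx factor.

With everything moved to the left-hand side, differentiate term by term:
  d/dx[8y] = 8·y'
  d/dx[ln(x)] = 1/x
  d/dx[-14] = 0

Separating the contributions that come from x directly and those that come through y:
  without y':      1/x
  multiplying y':  8

so (1/x) + (8)·y' = 0, and therefore
  dy/dx = -(1/x)/(8) = -1/(8x)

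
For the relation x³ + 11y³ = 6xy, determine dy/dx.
Take d/dx of both sides. Since y is implicitly a function of x, the chain rule attaches a y' = dy/dx factor whenever we differentiate through y.

Set F(x, y) = (left side) − (right side), so the curve is F = 0. Differentiating each term of F:
  d/dx[x^3] = 3x^2
  d/dx[-6xy] = -6x·y' - 6y
  d/dx[11y^3] = 33y^2·y'

Collecting, the y'-free part is the partial derivative in x and the y' coefficient is the partial derivative in y:
  ∂F/∂x = 3x^2 - 6y
  ∂F/∂y = -6x + 33y^2

so d/dx[F(x, y(x))] = ∂F/∂x + (∂F/∂y)·y' = 0. Rearranging,
  dy/dx = -(∂F/∂x)/(∂F/∂y) = -(3x^2 - 6y)/(-6x + 33y^2) = (x^2 - 2y)/(2x - 11y^2)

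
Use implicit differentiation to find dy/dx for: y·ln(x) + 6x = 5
Take d/dx of both sides. Since y is implicitly a function of x, the chain rule attaches a y' = dy/dx factor whenever we differentiate through y.

Set F(x, y) = (left side) − (right side), so the curve is F = 0. Differentiating each term of F:
  d/dx[6x] = 6
  d/dx[y·ln(x)] = y'·ln(x) + y/x
  d/dx[-5] = 0

Collecting, the y'-free part is the partial derivative in x and the y' coefficient is the partial derivative in y:
  ∂F/∂x = 6 + y/x
  ∂F/∂y = ln(x)

so d/dx[F(x, y(x))] = ∂F/∂x + (∂F/∂y)·y' = 0. Rearranging,
  dy/dx = -(∂F/∂x)/(∂F/∂y) = -(6 + y/x)/(ln(x))
        = -((6x + y)/x)/(ln(x)) = (-6x - y)/(x·ln(x))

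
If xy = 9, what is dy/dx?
Differentiate the relation implicitly: treat y = y(x) and apply the chain rule, so every y-derivative picks up a y' = dy/dx factor.

With everything moved to the left-hand side, differentiate term by term:
  d/dx[xy] = x·y' + y
  d/dx[-9] = 0

Separating the contributions that come from x directly and those that come through y:
  without y':      y
  multiplying y':  x

so (y) + (x)·y' = 0, and therefore
  dy/dx = -(y)/(x) = -y/x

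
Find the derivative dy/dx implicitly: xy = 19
Take d/dx of both sides. Since y is implicitly a function of x, the chain rule attaches a y' = dy/dx factor whenever we differentiate through y.

Set F(x, y) = (left side) − (right side), so the curve is F = 0. Differentiating each term of F:
  d/dx[xy] = x·y' + y
  d/dx[-19] = 0

Collecting, the y'-free part is the partial derivative in x and the y' coefficient is the partial derivative in y:
  ∂F/∂x = y
  ∂F/∂y = x

so d/dx[F(x, y(x))] = ∂F/∂x + (∂F/∂y)·y' = 0. Rearranging,
  dy/dx = -(∂F/∂x)/(∂F/∂y) = -(y)/(x) = -y/x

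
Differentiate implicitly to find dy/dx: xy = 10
Take d/dx of both sides. Since y is implicitly a function of x, the chain rule attaches a y' = dy/dx factor whenever we differentiate through y.

Set F(x, y) = (left side) − (right side), so the curve is F = 0. Differentiating each term of F:
  d/dx[xy] = x·y' + y
  d/dx[-10] = 0

Collecting, the y'-free part is the partial derivative in x and the y' coefficient is the partial derivative in y:
  ∂F/∂x = y
  ∂F/∂y = x

so d/dx[F(x, y(x))] = ∂F/∂x + (∂F/∂y)·y' = 0. Rearranging,
  dy/dx = -(∂F/∂x)/(∂F/∂y) = -(y)/(x) = -y/x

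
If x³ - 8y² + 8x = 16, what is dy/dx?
Apply d/dx to both sides, remembering that y depends on x. Each occurrence of y therefore brings in a y' = dy/dx via the chain rule.

With F(x, y) equal to the left-hand side minus the right, differentiate F term by term:
  d/dx[x^3] = 3x^2
  d/dx[8x] = 8
  d/dx[-8y^2] = -16y·y'
  d/dx[-16] = 0
Adding these up, d/dx[F] = 0 becomes
  (3x^2 + 8) + (-16y)·y' = 0,
so isolating y',
  dy/dx = -(3x^2 + 8)/(-16y) = (3x^2 + 8)/(16y)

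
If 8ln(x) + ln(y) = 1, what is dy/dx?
Take d/dx of both sides. Since y is implicitly a function of x, the chain rule attaches a y' = dy/dx factor whenever we differentiate through y.

Set F(x, y) = (left side) − (right side), so the curve is F = 0. Differentiating each term of F:
  d/dx[8ln(x)] = 8/x
  d/dx[ln(y)] = y'/y
  d/dx[-1] = 0

Collecting, the y'-free part is the partial derivative in x and the y' coefficient is the partial derivative in y:
  ∂F/∂x = 8/x
  ∂F/∂y = 1/y

so d/dx[F(x, y(x))] = ∂F/∂x + (∂F/∂y)·y' = 0. Rearranging,
  dy/dx = -(∂F/∂x)/(∂F/∂y) = -(8/x)/(1/y) = -8y/x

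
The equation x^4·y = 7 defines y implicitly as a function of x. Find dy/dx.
Apply d/dx to both sides, remembering that y depends on x. Each occurrence of y therefore brings in a y' = dy/dx via the chain rule.

With F(x, y) equal to the left-hand side minus the right, differentiate F term by term:
  d/dx[x^4y] = x^4·y' + 4x^3y
  d/dx[-7] = 0
Adding these up, d/dx[F] = 0 becomes
  (4x^3y) + (x^4)·y' = 0,
so isolating y',
  dy/dx = -(4x^3y)/(x^4) = -4y/x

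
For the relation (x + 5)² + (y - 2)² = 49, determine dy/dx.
Take d/dx of both sides. Since y is implicitly a function of x, the chain rule attaches a y' = dy/dx factor whenever we differentiate through y.

Set F(x, y) = (left side) − (right side), so the curve is F = 0. Differentiating each term of F:
  d/dx[(x + 5)^2] = 2x + 10
  d/dx[(y - 2)^2] = 2·y'(y - 2)
  d/dx[-49] = 0

Collecting, the y'-free part is the partial derivative in x and the y' coefficient is the partial derivative in y:
  ∂F/∂x = 2x + 10
  ∂F/∂y = 2y - 4

so d/dx[F(x, y(x))] = ∂F/∂x + (∂F/∂y)·y' = 0. Rearranging,
  dy/dx = -(∂F/∂x)/(∂F/∂y) = -(2x + 10)/(2y - 4) = (-x - 5)/(y - 2)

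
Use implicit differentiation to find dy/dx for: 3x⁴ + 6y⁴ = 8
Differentiate the relation implicitly: treat y = y(x) and apply the chain rule, so every y-derivative picks up a y' = dy/dx factor.

With everything moved to the left-hand side, differentiate term by term:
  d/dx[3x^4] = 12x^3
  d/dx[6y^4] = 24y^3·y'
  d/dx[-8] = 0

Separating the contributions that come from x directly and those that come through y:
  without y':      12x^3
  multiplying y':  24y^3

so (12x^3) + (24y^3)·y' = 0, and therefore
  dy/dx = -(12x^3)/(24y^3) = -x^3/(2y^3)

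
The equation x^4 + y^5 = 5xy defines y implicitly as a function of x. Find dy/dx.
Differentiate the relation implicitly: treat y = y(x) and apply the chain rule, so every y-derivative picks up a y' = dy/dx factor.

With everything moved to the left-hand side, differentiate term by term:
  d/dx[x^4] = 4x^3
  d/dx[-5xy] = -5x·y' - 5y
  d/dx[y^5] = 5y^4·y'

Separating the contributions that come from x directly and those that come through y:
  without y':      4x^3 - 5y
  multiplying y':  -5x + 5y^4

so (4x^3 - 5y) + (-5x + 5y^4)·y' = 0, and therefore
  dy/dx = -(4x^3 - 5y)/(-5x + 5y^4) = (4x^3/5 - y)/(x - y^4)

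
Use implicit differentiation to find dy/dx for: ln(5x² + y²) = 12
Take d/dx of both sides. Since y is implicitly a function of x, the chain rule attaches a y' = dy/dx factor whenever we differentiate through y.

Set F(x, y) = (left side) − (right side), so the curve is F = 0. Differentiating each term of F:
  d/dx[ln(5x^2 + y^2)] = (10x + 2y·y')/(5x^2 + y^2)
  d/dx[-12] = 0

Collecting, the y'-free part is the partial derivative in x and the y' coefficient is the partial derivative in y:
  ∂F/∂x = 10x/(5x^2 + y^2)
  ∂F/∂y = 2y/(5x^2 + y^2)

so d/dx[F(x, y(x))] = ∂F/∂x + (∂F/∂y)·y' = 0. Rearranging,
  dy/dx = -(∂F/∂x)/(∂F/∂y) = -(10x/(5x^2 + y^2))/(2y/(5x^2 + y^2)) = -5x/y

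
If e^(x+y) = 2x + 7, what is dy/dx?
Differentiate the relation implicitly: treat y = y(x) and apply the chain rule, so every y-derivative picks up a y' = dy/dx factor.

With everything moved to the left-hand side, differentiate term by term:
  d/dx[-2x] = -2
  d/dx[e^(x + y)] = (y' + 1)·e^(x + y)
  d/dx[-7] = 0

Separating the contributions that come from x directly and those that come through y:
  without y':      e^(x + y) - 2
  multiplying y':  e^(x + y)

so (e^(x + y) - 2) + (e^(x + y))·y' = 0, and therefore
  dy/dx = -(e^(x + y) - 2)/(e^(x + y)) = 2e^(-x - y) - 1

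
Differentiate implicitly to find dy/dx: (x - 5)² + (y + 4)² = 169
Differentiate both sides with respect to x, treating y as y(x). By the chain rule, any term containing y contributes a factor of y' = dy/dx when we differentiate it.

Move every term to one side and write the relation as F(x, y) = 0. Term by term,
  d/dx[(x - 5)^2] = 2x - 10
  d/dx[(y + 4)^2] = 2·y'(y + 4)
  d/dx[-169] = 0

The pieces without y' make up ∂F/∂x and the coefficient of y' is ∂F/∂y:
  ∂F/∂x = 2x - 10,
  ∂F/∂y = 2y + 8.

Since d/dx[F] = ∂F/∂x + (∂F/∂y)·y' = 0, solve for y':
  (∂F/∂y)·y' = -∂F/∂x
  dy/dx = -(∂F/∂x)/(∂F/∂y) = -(2x - 10)/(2y + 8) = (5 - x)/(y + 4)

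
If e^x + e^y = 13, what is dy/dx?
Differentiate both sides with respect to x, treating y as y(x). By the chain rule, any term containing y contributes a factor of y' = dy/dx when we differentiate it.

Move every term to one side and write the relation as F(x, y) = 0. Term by term,
  d/dx[e^(x)] = e^(x)
  d/dx[e^(y)] = y'·e^(y)
  d/dx[-13] = 0

The pieces without y' make up ∂F/∂x and the coefficient of y' is ∂F/∂y:
  ∂F/∂x = e^(x),
  ∂F/∂y = e^(y).

Since d/dx[F] = ∂F/∂x + (∂F/∂y)·y' = 0, solve for y':
  (∂F/∂y)·y' = -∂F/∂x
  dy/dx = -(∂F/∂x)/(∂F/∂y) = -(e^(x))/(e^(y)) = -e^(x - y)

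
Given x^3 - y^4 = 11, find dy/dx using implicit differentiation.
Take d/dx of both sides. Since y is implicitly a function of x, the chain rule attaches a y' = dy/dx factor whenever we differentiate through y.

Set F(x, y) = (left side) − (right side), so the curve is F = 0. Differentiating each term of F:
  d/dx[x^3] = 3x^2
  d/dx[-y^4] = -4y^3·y'
  d/dx[-11] = 0

Collecting, the y'-free part is the partial derivative in x and the y' coefficient is the partial derivative in y:
  ∂F/∂x = 3x^2
  ∂F/∂y = -4y^3

so d/dx[F(x, y(x))] = ∂F/∂x + (∂F/∂y)·y' = 0. Rearranging,
  dy/dx = -(∂F/∂x)/(∂F/∂y) = -(3x^2)/(-4y^3) = 3x^2/(4y^3)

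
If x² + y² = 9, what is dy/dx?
Apply d/dx to both sides, remembering that y depends on x. Each occurrence of y therefore brings in a y' = dy/dx via the chain rule.

With F(x, y) equal to the left-hand side minus the right, differentiate F term by term:
  d/dx[x^2] = 2x
  d/dx[y^2] = 2y·y'
  d/dx[-9] = 0
Adding these up, d/dx[F] = 0 becomes
  (2x) + (2y)·y' = 0,
so isolating y',
  dy/dx = -(2x)/(2y) = -x/y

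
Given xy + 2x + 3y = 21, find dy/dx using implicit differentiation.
Apply d/dx to both sides, remembering that y depends on x. Each occurrence of y therefore brings in a y' = dy/dx via the chain rule.

With F(x, y) equal to the left-hand side minus the right, differentiate F term by term:
  d/dx[xy] = x·y' + y
  d/dx[2x] = 2
  d/dx[3y] = 3·y'
  d/dx[-21] = 0
Adding these up, d/dx[F] = 0 becomes
  (y + 2) + (x + 3)·y' = 0,
so isolating y',
  dy/dx = -(y + 2)/(x + 3) = (-y - 2)/(x + 3)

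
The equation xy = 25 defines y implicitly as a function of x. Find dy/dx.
Differentiate the relation implicitly: treat y = y(x) and apply the chain rule, so every y-derivative picks up a y' = dy/dx factor.

With everything moved to the left-hand side, differentiate term by term:
  d/dx[xy] = x·y' + y
  d/dx[-25] = 0

Separating the contributions that come from x directly and those that come through y:
  without y':      y
  multiplying y':  x

so (y) + (x)·y' = 0, and therefore
  dy/dx = -(y)/(x) = -y/x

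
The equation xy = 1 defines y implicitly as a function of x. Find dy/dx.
Apply d/dx to both sides, remembering that y depends on x. Each occurrence of y therefore brings in a y' = dy/dx via the chain rule.

With F(x, y) equal to the left-hand side minus the right, differentiate F term by term:
  d/dx[xy] = x·y' + y
  d/dx[-1] = 0
Adding these up, d/dx[F] = 0 becomes
  (y) + (x)·y' = 0,
so isolating y',
  dy/dx = -(y)/(x) = -y/x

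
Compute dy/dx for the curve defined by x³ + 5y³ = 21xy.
Apply d/dx to both sides, remembering that y depends on x. Each occurrence of y therefore brings in a y' = dy/dx via the chain rule.

With F(x, y) equal to the left-hand side minus the right, differentiate F term by term:
  d/dx[x^3] = 3x^2
  d/dx[-21xy] = -21x·y' - 21y
  d/dx[5y^3] = 15y^2·y'
Adding these up, d/dx[F] = 0 becomes
  (3x^2 - 21y) + (-21x + 15y^2)·y' = 0,
so isolating y',
  dy/dx = -(3x^2 - 21y)/(-21x + 15y^2) = (x^2 - 7y)/(7x - 5y^2)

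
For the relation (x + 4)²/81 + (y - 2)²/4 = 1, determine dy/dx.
Differentiate the relation implicitly: treat y = y(x) and apply the chain rule, so every y-derivative picks up a y' = dy/dx factor.

With everything moved to the left-hand side, differentiate term by term:
  d/dx[(x + 4)^2/81] = 2x/81 + 8/81
  d/dx[(y - 2)^2/4] = y'(y - 2)/2
  d/dx[-1] = 0

Separating the contributions that come from x directly and those that come through y:
  without y':      2x/81 + 8/81
  multiplying y':  y/2 - 1

so (2x/81 + 8/81) + (y/2 - 1)·y' = 0, and therefore
  dy/dx = -(2x/81 + 8/81)/(y/2 - 1)
        = -(2(x + 4)/81)/((y - 2)/2) = 4(-x - 4)/(81(y - 2))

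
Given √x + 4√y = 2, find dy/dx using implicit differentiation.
Take d/dx of both sides. Since y is implicitly a function of x, the chain rule attaches a y' = dy/dx factor whenever we differentiate through y.

Set F(x, y) = (left side) − (right side), so the curve is F = 0. Differentiating each term of F:
  d/dx[√(x)] = 1/(2√(x))
  d/dx[4√(y)] = 2·y'/√(y)
  d/dx[-2] = 0

Collecting, the y'-free part is the partial derivative in x and the y' coefficient is the partial derivative in y:
  ∂F/∂x = 1/(2√(x))
  ∂F/∂y = 2/√(y)

so d/dx[F(x, y(x))] = ∂F/∂x + (∂F/∂y)·y' = 0. Rearranging,
  dy/dx = -(∂F/∂x)/(∂F/∂y) = -(1/(2√(x)))/(2/√(y)) = -√(y)/(4√(x))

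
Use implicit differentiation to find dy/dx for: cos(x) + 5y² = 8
Differentiate both sides with respect to x, treating y as y(x). By the chain rule, any term containing y contributes a factor of y' = dy/dx when we differentiate it.

Move every term to one side and write the relation as F(x, y) = 0. Term by term,
  d/dx[5y^2] = 10y·y'
  d/dx[cos(x)] = -sin(x)
  d/dx[-8] = 0

The pieces without y' make up ∂F/∂x and the coefficient of y' is ∂F/∂y:
  ∂F/∂x = -sin(x),
  ∂F/∂y = 10y.

Since d/dx[F] = ∂F/∂x + (∂F/∂y)·y' = 0, solve for y':
  (∂F/∂y)·y' = -∂F/∂x
  dy/dx = -(∂F/∂x)/(∂F/∂y) = -(-sin(x))/(10y) = sin(x)/(10y)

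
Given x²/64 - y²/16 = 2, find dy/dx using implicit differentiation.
Apply d/dx to both sides, remembering that y depends on x. Each occurrence of y therefore brings in a y' = dy/dx via the chain rule.

With F(x, y) equal to the left-hand side minus the right, differentiate F term by term:
  d/dx[x^2/64] = x/32
  d/dx[-y^2/16] = -y·y'/8
  d/dx[-2] = 0
Adding these up, d/dx[F] = 0 becomes
  (x/32) + (-y/8)·y' = 0,
so isolating y',
  dy/dx = -(x/32)/(-y/8) = x/(4y)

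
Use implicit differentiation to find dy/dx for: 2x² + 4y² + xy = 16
Apply d/dx to both sides, remembering that y depends on x. Each occurrence of y therefore brings in a y' = dy/dx via the chain rule.

With F(x, y) equal to the left-hand side minus the right, differentiate F term by term:
  d/dx[2x^2] = 4x
  d/dx[xy] = x·y' + y
  d/dx[4y^2] = 8y·y'
  d/dx[-16] = 0
Adding these up, d/dx[F] = 0 becomes
  (4x + y) + (x + 8y)·y' = 0,
so isolating y',
  dy/dx = -(4x + y)/(x + 8y) = (-4x - y)/(x + 8y)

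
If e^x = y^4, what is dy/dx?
Apply d/dx to both sides, remembering that y depends on x. Each occurrence of y therefore brings in a y' = dy/dx via the chain rule.

With F(x, y) equal to the left-hand side minus the right, differentiate F term by term:
  d/dx[-y^4] = -4y^3·y'
  d/dx[e^(x)] = e^(x)
Adding these up, d/dx[F] = 0 becomes
  (e^(x)) + (-4y^3)·y' = 0,
so isolating y',
  dy/dx = -(e^(x))/(-4y^3) = e^(x)/(4y^3)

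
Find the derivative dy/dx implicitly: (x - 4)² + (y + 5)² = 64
Differentiate both sides with respect to x, treating y as y(x). By the chain rule, any term containing y contributes a factor of y' = dy/dx when we differentiate it.

Move every term to one side and write the relation as F(x, y) = 0. Term by term,
  d/dx[(x - 4)^2] = 2x - 8
  d/dx[(y + 5)^2] = 2·y'(y + 5)
  d/dx[-64] = 0

The pieces without y' make up ∂F/∂x and the coefficient of y' is ∂F/∂y:
  ∂F/∂x = 2x - 8,
  ∂F/∂y = 2y + 10.

Since d/dx[F] = ∂F/∂x + (∂F/∂y)·y' = 0, solve for y':
  (∂F/∂y)·y' = -∂F/∂x
  dy/dx = -(∂F/∂x)/(∂F/∂y) = -(2x - 8)/(2y + 10) = (4 - x)/(y + 5)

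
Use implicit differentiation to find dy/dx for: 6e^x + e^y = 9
Take d/dx of both sides. Since y is implicitly a function of x, the chain rule attaches a y' = dy/dx factor whenever we differentiate through y.

Set F(x, y) = (left side) − (right side), so the curve is F = 0. Differentiating each term of F:
  d/dx[6e^(x)] = 6e^(x)
  d/dx[e^(y)] = y'·e^(y)
  d/dx[-9] = 0

Collecting, the y'-free part is the partial derivative in x and the y' coefficient is the partial derivative in y:
  ∂F/∂x = 6e^(x)
  ∂F/∂y = e^(y)

so d/dx[F(x, y(x))] = ∂F/∂x + (∂F/∂y)·y' = 0. Rearranging,
  dy/dx = -(∂F/∂x)/(∂F/∂y) = -(6e^(x))/(e^(y)) = -6e^(x - y)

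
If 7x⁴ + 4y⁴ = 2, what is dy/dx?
Differentiate both sides with respect to x, treating y as y(x). By the chain rule, any term containing y contributes a factor of y' = dy/dx when we differentiate it.

Move every term to one side and write the relation as F(x, y) = 0. Term by term,
  d/dx[7x^4] = 28x^3
  d/dx[4y^4] = 16y^3·y'
  d/dx[-2] = 0

The pieces without y' make up ∂F/∂x and the coefficient of y' is ∂F/∂y:
  ∂F/∂x = 28x^3,
  ∂F/∂y = 16y^3.

Since d/dx[F] = ∂F/∂x + (∂F/∂y)·y' = 0, solve for y':
  (∂F/∂y)·y' = -∂F/∂x
  dy/dx = -(∂F/∂x)/(∂F/∂y) = -(28x^3)/(16y^3) = -7x^3/(4y^3)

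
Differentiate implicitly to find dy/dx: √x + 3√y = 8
Differentiate both sides with respect to x, treating y as y(x). By the chain rule, any term containing y contributes a factor of y' = dy/dx when we differentiate it.

Move every term to one side and write the relation as F(x, y) = 0. Term by term,
  d/dx[√(x)] = 1/(2√(x))
  d/dx[3√(y)] = 3·y'/(2√(y))
  d/dx[-8] = 0

The pieces without y' make up ∂F/∂x and the coefficient of y' is ∂F/∂y:
  ∂F/∂x = 1/(2√(x)),
  ∂F/∂y = 3/(2√(y)).

Since d/dx[F] = ∂F/∂x + (∂F/∂y)·y' = 0, solve for y':
  (∂F/∂y)·y' = -∂F/∂x
  dy/dx = -(∂F/∂x)/(∂F/∂y) = -(1/(2√(x)))/(3/(2√(y))) = -√(y)/(3√(x))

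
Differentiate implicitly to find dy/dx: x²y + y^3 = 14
Differentiate the relation implicitly: treat y = y(x) and apply the chain rule, so every y-derivative picks up a y' = dy/dx factor.

With everything moved to the left-hand side, differentiate term by term:
  d/dx[x^2y] = x^2·y' + 2xy
  d/dx[y^3] = 3y^2·y'
  d/dx[-14] = 0

Separating the contributions that come from x directly and those that come through y:
  without y':      2xy
  multiplying y':  x^2 + 3y^2

so (2xy) + (x^2 + 3y^2)·y' = 0, and therefore
  dy/dx = -(2xy)/(x^2 + 3y^2) = -2xy/(x^2 + 3y^2)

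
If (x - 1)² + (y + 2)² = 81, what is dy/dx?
Apply d/dx to both sides, remembering that y depends on x. Each occurrence of y therefore brings in a y' = dy/dx via the chain rule.

With F(x, y) equal to the left-hand side minus the right, differentiate F term by term:
  d/dx[(x - 1)^2] = 2x - 2
  d/dx[(y + 2)^2] = 2·y'(y + 2)
  d/dx[-81] = 0
Adding these up, d/dx[F] = 0 becomes
  (2x - 2) + (2y + 4)·y' = 0,
so isolating y',
  dy/dx = -(2x - 2)/(2y + 4) = (1 - x)/(y + 2)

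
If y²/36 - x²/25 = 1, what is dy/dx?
Take d/dx of both sides. Since y is implicitly a function of x, the chain rule attaches a y' = dy/dx factor whenever we differentiate through y.

Set F(x, y) = (left side) − (right side), so the curve is F = 0. Differentiating each term of F:
  d/dx[-x^2/25] = -2x/25
  d/dx[y^2/36] = y·y'/18
  d/dx[-1] = 0

Collecting, the y'-free part is the partial derivative in x and the y' coefficient is the partial derivative in y:
  ∂F/∂x = -2x/25
  ∂F/∂y = y/18

so d/dx[F(x, y(x))] = ∂F/∂x + (∂F/∂y)·y' = 0. Rearranging,
  dy/dx = -(∂F/∂x)/(∂F/∂y) = -(-2x/25)/(y/18) = 36x/(25y)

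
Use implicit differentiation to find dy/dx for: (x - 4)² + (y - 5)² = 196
Take d/dx of both sides. Since y is implicitly a function of x, the chain rule attaches a y' = dy/dx factor whenever we differentiate through y.

Set F(x, y) = (left side) − (right side), so the curve is F = 0. Differentiating each term of F:
  d/dx[(x - 4)^2] = 2x - 8
  d/dx[(y - 5)^2] = 2·y'(y - 5)
  d/dx[-196] = 0

Collecting, the y'-free part is the partial derivative in x and the y' coefficient is the partial derivative in y:
  ∂F/∂x = 2x - 8
  ∂F/∂y = 2y - 10

so d/dx[F(x, y(x))] = ∂F/∂x + (∂F/∂y)·y' = 0. Rearranging,
  dy/dx = -(∂F/∂x)/(∂F/∂y) = -(2x - 8)/(2y - 10) = (4 - x)/(y - 5)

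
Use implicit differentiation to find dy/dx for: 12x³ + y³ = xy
Take d/dx of both sides. Since y is implicitly a function of x, the chain rule attaches a y' = dy/dx factor whenever we differentiate through y.

Set F(x, y) = (left side) − (right side), so the curve is F = 0. Differentiating each term of F:
  d/dx[12x^3] = 36x^2
  d/dx[-xy] = -x·y' - y
  d/dx[y^3] = 3y^2·y'

Collecting, the y'-free part is the partial derivative in x and the y' coefficient is the partial derivative in y:
  ∂F/∂x = 36x^2 - y
  ∂F/∂y = -x + 3y^2

so d/dx[F(x, y(x))] = ∂F/∂x + (∂F/∂y)·y' = 0. Rearranging,
  dy/dx = -(∂F/∂x)/(∂F/∂y) = -(36x^2 - y)/(-x + 3y^2) = (36x^2 - y)/(x - 3y^2)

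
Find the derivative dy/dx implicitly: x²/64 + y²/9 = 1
Take d/dx of both sides. Since y is implicitly a function of x, the chain rule attaches a y' = dy/dx factor whenever we differentiate through y.

Set F(x, y) = (left side) − (right side), so the curve is F = 0. Differentiating each term of F:
  d/dx[x^2/64] = x/32
  d/dx[y^2/9] = 2y·y'/9
  d/dx[-1] = 0

Collecting, the y'-free part is the partial derivative in x and the y' coefficient is the partial derivative in y:
  ∂F/∂x = x/32
  ∂F/∂y = 2y/9

so d/dx[F(x, y(x))] = ∂F/∂x + (∂F/∂y)·y' = 0. Rearranging,
  dy/dx = -(∂F/∂x)/(∂F/∂y) = -(x/32)/(2y/9) = -9x/(64y)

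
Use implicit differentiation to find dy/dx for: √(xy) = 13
Apply d/dx to both sides, remembering that y depends on x. Each occurrence of y therefore brings in a y' = dy/dx via the chain rule.

With F(x, y) equal to the left-hand side minus the right, differentiate F term by term:
  d/dx[√(xy)] = √(xy)(x·y'/2 + y/2)/(xy)
  d/dx[-13] = 0
Adding these up, d/dx[F] = 0 becomes
  (√(xy)/(2x)) + (√(xy)/(2y))·y' = 0,
so isolating y',
  dy/dx = -(√(xy)/(2x))/(√(xy)/(2y)) = -y/x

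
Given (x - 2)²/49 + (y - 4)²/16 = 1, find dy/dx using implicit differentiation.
Differentiate the relation implicitly: treat y = y(x) and apply the chain rule, so every y-derivative picks up a y' = dy/dx factor.

With everything moved to the left-hand side, differentiate term by term:
  d/dx[(x - 2)^2/49] = 2x/49 - 4/49
  d/dx[(y - 4)^2/16] = y'(y - 4)/8
  d/dx[-1] = 0

Separating the contributions that come from x directly and those that come through y:
  without y':      2x/49 - 4/49
  multiplying y':  y/8 - 1/2

so (2x/49 - 4/49) + (y/8 - 1/2)·y' = 0, and therefore
  dy/dx = -(2x/49 - 4/49)/(y/8 - 1/2)
        = -(2(x - 2)/49)/((y - 4)/8) = 16(2 - x)/(49(y - 4))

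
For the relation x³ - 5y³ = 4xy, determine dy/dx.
Differentiate both sides with respect to x, treating y as y(x). By the chain rule, any term containing y contributes a factor of y' = dy/dx when we differentiate it.

Move every term to one side and write the relation as F(x, y) = 0. Term by term,
  d/dx[x^3] = 3x^2
  d/dx[-4xy] = -4x·y' - 4y
  d/dx[-5y^3] = -15y^2·y'

The pieces without y' make up ∂F/∂x and the coefficient of y' is ∂F/∂y:
  ∂F/∂x = 3x^2 - 4y,
  ∂F/∂y = -4x - 15y^2.

Since d/dx[F] = ∂F/∂x + (∂F/∂y)·y' = 0, solve for y':
  (∂F/∂y)·y' = -∂F/∂x
  dy/dx = -(∂F/∂x)/(∂F/∂y) = -(3x^2 - 4y)/(-4x - 15y^2) = (3x^2 - 4y)/(4x + 15y^2)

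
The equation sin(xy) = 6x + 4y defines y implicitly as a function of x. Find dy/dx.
Apply d/dx to both sides, remembering that y depends on x. Each occurrence of y therefore brings in a y' = dy/dx via the chain rule.

With F(x, y) equal to the left-hand side minus the right, differentiate F term by term:
  d/dx[-6x] = -6
  d/dx[-4y] = -4·y'
  d/dx[sin(xy)] = (x·y' + y)·cos(xy)
Adding these up, d/dx[F] = 0 becomes
  (y·cos(xy) - 6) + (x·cos(xy) - 4)·y' = 0,
so isolating y',
  dy/dx = -(y·cos(xy) - 6)/(x·cos(xy) - 4) = (-y·cos(xy) + 6)/(x·cos(xy) - 4)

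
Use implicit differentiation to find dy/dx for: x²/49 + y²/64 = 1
Apply d/dx to both sides, remembering that y depends on x. Each occurrence of y therefore brings in a y' = dy/dx via the chain rule.

With F(x, y) equal to the left-hand side minus the right, differentiate F term by term:
  d/dx[x^2/49] = 2x/49
  d/dx[y^2/64] = y·y'/32
  d/dx[-1] = 0
Adding these up, d/dx[F] = 0 becomes
  (2x/49) + (y/32)·y' = 0,
so isolating y',
  dy/dx = -(2x/49)/(y/32) = -64x/(49y)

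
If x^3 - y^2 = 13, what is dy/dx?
Differentiate both sides with respect to x, treating y as y(x). By the chain rule, any term containing y contributes a factor of y' = dy/dx when we differentiate it.

Move every term to one side and write the relation as F(x, y) = 0. Term by term,
  d/dx[x^3] = 3x^2
  d/dx[-y^2] = -2y·y'
  d/dx[-13] = 0

The pieces without y' make up ∂F/∂x and the coefficient of y' is ∂F/∂y:
  ∂F/∂x = 3x^2,
  ∂F/∂y = -2y.

Since d/dx[F] = ∂F/∂x + (∂F/∂y)·y' = 0, solve for y':
  (∂F/∂y)·y' = -∂F/∂x
  dy/dx = -(∂F/∂x)/(∂F/∂y) = -(3x^2)/(-2y) = 3x^2/(2y)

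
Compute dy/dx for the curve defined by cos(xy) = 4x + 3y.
Take d/dx of both sides. Since y is implicitly a function of x, the chain rule attaches a y' = dy/dx factor whenever we differentiate through y.

Set F(x, y) = (left side) − (right side), so the curve is F = 0. Differentiating each term of F:
  d/dx[-4x] = -4
  d/dx[-3y] = -3·y'
  d/dx[cos(xy)] = -(x·y' + y)·sin(xy)

Collecting, the y'-free part is the partial derivative in x and the y' coefficient is the partial derivative in y:
  ∂F/∂x = -y·sin(xy) - 4
  ∂F/∂y = -x·sin(xy) - 3

so d/dx[F(x, y(x))] = ∂F/∂x + (∂F/∂y)·y' = 0. Rearranging,
  dy/dx = -(∂F/∂x)/(∂F/∂y) = -(-y·sin(xy) - 4)/(-x·sin(xy) - 3) = -(y·sin(xy) + 4)/(x·sin(xy) + 3)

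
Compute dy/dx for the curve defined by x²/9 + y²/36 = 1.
Differentiate the relation implicitly: treat y = y(x) and apply the chain rule, so every y-derivative picks up a y' = dy/dx factor.

With everything moved to the left-hand side, differentiate term by term:
  d/dx[x^2/9] = 2x/9
  d/dx[y^2/36] = y·y'/18
  d/dx[-1] = 0

Separating the contributions that come from x directly and those that come through y:
  without y':      2x/9
  multiplying y':  y/18

so (2x/9) + (y/18)·y' = 0, and therefore
  dy/dx = -(2x/9)/(y/18) = -4x/y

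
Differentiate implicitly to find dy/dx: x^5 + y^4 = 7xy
Take d/dx of both sides. Since y is implicitly a function of x, the chain rule attaches a y' = dy/dx factor whenever we differentiate through y.

Set F(x, y) = (left side) − (right side), so the curve is F = 0. Differentiating each term of F:
  d/dx[x^5] = 5x^4
  d/dx[-7xy] = -7x·y' - 7y
  d/dx[y^4] = 4y^3·y'

Collecting, the y'-free part is the partial derivative in x and the y' coefficient is the partial derivative in y:
  ∂F/∂x = 5x^4 - 7y
  ∂F/∂y = -7x + 4y^3

so d/dx[F(x, y(x))] = ∂F/∂x + (∂F/∂y)·y' = 0. Rearranging,
  dy/dx = -(∂F/∂x)/(∂F/∂y) = -(5x^4 - 7y)/(-7x + 4y^3) = (5x^4 - 7y)/(7x - 4y^3)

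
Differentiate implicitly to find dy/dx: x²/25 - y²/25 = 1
Take d/dx of both sides. Since y is implicitly a function of x, the chain rule attaches a y' = dy/dx factor whenever we differentiate through y.

Set F(x, y) = (left side) − (right side), so the curve is F = 0. Differentiating each term of F:
  d/dx[x^2/25] = 2x/25
  d/dx[-y^2/25] = -2y·y'/25
  d/dx[-1] = 0

Collecting, the y'-free part is the partial derivative in x and the y' coefficient is the partial derivative in y:
  ∂F/∂x = 2x/25
  ∂F/∂y = -2y/25

so d/dx[F(x, y(x))] = ∂F/∂x + (∂F/∂y)·y' = 0. Rearranging,
  dy/dx = -(∂F/∂x)/(∂F/∂y) = -(2x/25)/(-2y/25) = x/y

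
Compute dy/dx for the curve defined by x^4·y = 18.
Differentiate both sides with respect to x, treating y as y(x). By the chain rule, any term containing y contributes a factor of y' = dy/dx when we differentiate it.

Move every term to one side and write the relation as F(x, y) = 0. Term by term,
  d/dx[x^4y] = x^4·y' + 4x^3y
  d/dx[-18] = 0

The pieces without y' make up ∂F/∂x and the coefficient of y' is ∂F/∂y:
  ∂F/∂x = 4x^3y,
  ∂F/∂y = x^4.

Since d/dx[F] = ∂F/∂x + (∂F/∂y)·y' = 0, solve for y':
  (∂F/∂y)·y' = -∂F/∂x
  dy/dx = -(∂F/∂x)/(∂F/∂y) = -(4x^3y)/(x^4) = -4y/x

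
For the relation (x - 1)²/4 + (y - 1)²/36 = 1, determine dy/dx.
Differentiate both sides with respect to x, treating y as y(x). By the chain rule, any term containing y contributes a factor of y' = dy/dx when we differentiate it.

Move every term to one side and write the relation as F(x, y) = 0. Term by term,
  d/dx[(x - 1)^2/4] = x/2 - 1/2
  d/dx[(y - 1)^2/36] = y'(y - 1)/18
  d/dx[-1] = 0

The pieces without y' make up ∂F/∂x and the coefficient of y' is ∂F/∂y:
  ∂F/∂x = x/2 - 1/2,
  ∂F/∂y = y/18 - 1/18.

Since d/dx[F] = ∂F/∂x + (∂F/∂y)·y' = 0, solve for y':
  (∂F/∂y)·y' = -∂F/∂x
  dy/dx = -(∂F/∂x)/(∂F/∂y) = -(x/2 - 1/2)/(y/18 - 1/18)
        = -((x - 1)/2)/((y - 1)/18) = 9(1 - x)/(y - 1)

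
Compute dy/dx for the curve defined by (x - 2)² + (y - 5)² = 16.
Apply d/dx to both sides, remembering that y depends on x. Each occurrence of y therefore brings in a y' = dy/dx via the chain rule.

With F(x, y) equal to the left-hand side minus the right, differentiate F term by term:
  d/dx[(x - 2)^2] = 2x - 4
  d/dx[(y - 5)^2] = 2·y'(y - 5)
  d/dx[-16] = 0
Adding these up, d/dx[F] = 0 becomes
  (2x - 4) + (2y - 10)·y' = 0,
so isolating y',
  dy/dx = -(2x - 4)/(2y - 10) = (2 - x)/(y - 5)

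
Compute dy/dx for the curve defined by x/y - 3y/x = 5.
Apply d/dx to both sides, remembering that y depends on x. Each occurrence of y therefore brings in a y' = dy/dx via the chain rule.

With F(x, y) equal to the left-hand side minus the right, differentiate F term by term:
  d/dx[x/y] = -x·y'/y^2 + 1/y
  d/dx[-3y/x] = -3·y'/x + 3y/x^2
  d/dx[-5] = 0
Adding these up, d/dx[F] = 0 becomes
  (1/y + 3y/x^2) + (-x/y^2 - 3/x)·y' = 0,
so isolating y',
  dy/dx = -(1/y + 3y/x^2)/(-x/y^2 - 3/x)
        = -((x^2 + 3y^2)/(x^2y))/(-(x^2 + 3y^2)/(xy^2)) = y/x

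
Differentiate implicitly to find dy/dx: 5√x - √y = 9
Apply d/dx to both sides, remembering that y depends on x. Each occurrence of y therefore brings in a y' = dy/dx via the chain rule.

With F(x, y) equal to the left-hand side minus the right, differentiate F term by term:
  d/dx[5√(x)] = 5/(2√(x))
  d/dx[-√(y)] = -y'/(2√(y))
  d/dx[-9] = 0
Adding these up, d/dx[F] = 0 becomes
  (5/(2√(x))) + (-1/(2√(y)))·y' = 0,
so isolating y',
  dy/dx = -(5/(2√(x)))/(-1/(2√(y))) = 5√(y)/√(x)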